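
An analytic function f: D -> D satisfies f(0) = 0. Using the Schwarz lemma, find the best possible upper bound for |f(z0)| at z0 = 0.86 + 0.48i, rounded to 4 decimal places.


Step 1: Schwarz lemma: if f: D -> D is analytic with f(0) = 0, then |f(z)| <= |z| for all z in D, and this is sharp (f(z) = z).
Step 2: |z0|^2 = 0.86^2 + 0.48^2 = 0.97
Step 3: |z0| = sqrt(0.97) = 0.984886
Step 4: Best bound = |z0| = 0.9849

0.9849


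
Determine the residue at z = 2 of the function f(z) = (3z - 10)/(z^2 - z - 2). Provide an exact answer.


Step 1: Q(z) = z^2 - z - 2 = (z - 2)(z + 1)
Step 2: Q'(z) = 2z - 1
Step 3: Q'(2) = 3, P(2) = -4
Step 4: Res = P(2)/Q'(2) = -4/3 = -4/3

-4/3


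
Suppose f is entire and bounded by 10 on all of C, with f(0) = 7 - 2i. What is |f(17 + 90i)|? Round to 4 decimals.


Step 1: By Liouville's theorem, a bounded entire function is constant.
Step 2: f(z) = f(0) = 7 - 2i for all z.
Step 3: |f(w)| = |7 - 2i| = sqrt(49 + 4)
Step 4: = 7.2801

7.2801


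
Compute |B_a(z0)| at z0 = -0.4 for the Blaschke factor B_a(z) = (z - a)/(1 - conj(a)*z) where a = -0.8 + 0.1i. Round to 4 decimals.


Step 1: Numerator z0 - a = -0.4 - (-0.8 + 0.1i) = 0.4 - 0.1i
Step 2: Denominator 1 - conj(a)*z0 = 1 - (-0.8 - 0.1i)*(-0.4) = 0.68 - 0.04i
Step 3: |z0 - a|^2 = 0.4^2 + (-0.1)^2 = 0.17; |1 - conj(a)*z0|^2 = 0.68^2 + (-0.04)^2 = 0.464
Step 4: |B_a(-0.4)| = sqrt(0.17 / 0.464) = sqrt(0.366379)
Step 5: = 0.6053

0.6053


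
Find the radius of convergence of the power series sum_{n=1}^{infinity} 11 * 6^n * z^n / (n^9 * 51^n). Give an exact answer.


Step 1: General term a_n = 11 * 6^n / (n^9 * 51^n)
Step 2: By the root test, |a_n|^(1/n) = 11^(1/n) * 6 / (n^(9/n) * 51) -> 6/51 as n -> infinity (since 11^(1/n) -> 1 and n^(9/n) -> 1)
Step 3: R = 1/lim|a_n|^(1/n) = 51/6 = 17/2

17/2


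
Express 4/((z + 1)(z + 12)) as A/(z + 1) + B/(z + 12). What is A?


Step 1: Multiply both sides by (z + 1) and set z = -1
Step 2: A = 4 / (-1 + 12)
Step 3: A = 4 / 11
Step 4: A = 4/11

4/11


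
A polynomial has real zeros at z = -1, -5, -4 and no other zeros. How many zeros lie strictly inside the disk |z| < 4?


Step 1: Check each root:
  z = -1: |-1| = 1 < 4
  z = -5: |-5| = 5 >= 4
  z = -4: |-4| = 4 >= 4
Step 2: Count = 1

1


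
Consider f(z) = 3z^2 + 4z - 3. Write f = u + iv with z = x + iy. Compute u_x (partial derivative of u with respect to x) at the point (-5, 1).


Step 1: f(z) = 3(x+iy)^2 + 4(x+iy) - 3
Step 2: u = 3(x^2 - y^2) + 4x - 3
Step 3: u_x = 6x + 4
Step 4: At (-5, 1): u_x = -30 + 4 = -26

-26


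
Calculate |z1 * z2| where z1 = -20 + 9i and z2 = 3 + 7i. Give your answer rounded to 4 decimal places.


Step 1: |z1| = sqrt((-20)^2 + 9^2) = sqrt(481)
Step 2: |z2| = sqrt(3^2 + 7^2) = sqrt(58)
Step 3: |z1*z2| = |z1|*|z2| = sqrt(481) * sqrt(58) = sqrt(481 * 58) = sqrt(27898)
Step 4: = 167.0269

167.0269


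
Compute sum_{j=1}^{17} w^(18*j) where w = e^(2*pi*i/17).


Step 1: The sum sum_{j=1}^{n} w^(k*j) equals n if n | k, else 0.
Step 2: Here n = 17, k = 18
Step 3: Does n divide k? 17 | 18 -> False
Step 4: Sum = 0

0


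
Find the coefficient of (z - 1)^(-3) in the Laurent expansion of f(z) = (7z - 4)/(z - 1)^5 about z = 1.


Step 1: Write the numerator in powers of (z - 1): 7z - 4 = 7(z - 1) + (7*1 - 4) = 7(z - 1) + 3
Step 2: Divide by (z - 1)^5: f(z) = 3(z - 1)^(-5) + 7(z - 1)^(-4)
Step 3: This finite sum is the Laurent series of f about z = 1.
Step 4: Only the powers -5 and -4 appear, so the coefficient of (z - 1)^(-3) = 0

0


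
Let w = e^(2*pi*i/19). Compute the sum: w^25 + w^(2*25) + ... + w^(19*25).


Step 1: The sum sum_{j=1}^{n} w^(k*j) equals n if n | k, else 0.
Step 2: Here n = 19, k = 25
Step 3: Does n divide k? 19 | 25 -> False
Step 4: Sum = 0

0


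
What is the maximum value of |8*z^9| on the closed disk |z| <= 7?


Step 1: On |z| = 7, |f(z)| = 8 * |z|^9 = 8 * 7^9
Step 2: By maximum modulus principle, maximum is on boundary.
Step 3: Maximum = 8 * 40353607 = 322828856

322828856


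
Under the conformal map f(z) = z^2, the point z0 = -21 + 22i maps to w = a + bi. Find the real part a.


Step 1: z0 = -21 + 22i
Step 2: z0^2 = (-21)^2 - 22^2 - 924i
Step 3: real part = 441 - 484 = -43

-43


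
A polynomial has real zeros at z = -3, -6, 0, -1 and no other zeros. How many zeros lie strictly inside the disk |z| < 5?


Step 1: Check each root:
  z = -3: |-3| = 3 < 5
  z = -6: |-6| = 6 >= 5
  z = 0: |0| = 0 < 5
  z = -1: |-1| = 1 < 5
Step 2: Count = 3

3


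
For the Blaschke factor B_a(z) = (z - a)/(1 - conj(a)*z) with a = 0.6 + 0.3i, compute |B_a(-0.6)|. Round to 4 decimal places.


Step 1: Numerator z0 - a = -0.6 - (0.6 + 0.3i) = -1.2 - 0.3i
Step 2: Denominator 1 - conj(a)*z0 = 1 - (0.6 - 0.3i)*(-0.6) = 1.36 - 0.18i
Step 3: |z0 - a|^2 = (-1.2)^2 + (-0.3)^2 = 1.53; |1 - conj(a)*z0|^2 = 1.36^2 + (-0.18)^2 = 1.882
Step 4: |B_a(-0.6)| = sqrt(1.53 / 1.882) = sqrt(0.812965)
Step 5: = 0.9016

0.9016


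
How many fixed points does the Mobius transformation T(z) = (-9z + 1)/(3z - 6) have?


Step 1: Fixed points satisfy T(z) = z
Step 2: 3z^2 + 3z - 1 = 0
Step 3: Discriminant = 3^2 - 4*3*(-1) = 21
Step 4: Number of fixed points = 2

2


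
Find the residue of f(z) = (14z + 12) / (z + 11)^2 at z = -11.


Step 1: Pole of order 2 at z = -11
Step 2: Res = lim d/dz [(z + 11)^2 * f(z)] as z -> -11
Step 3: (z + 11)^2 * f(z) = 14z + 12
Step 4: d/dz[14z + 12] = 14

14


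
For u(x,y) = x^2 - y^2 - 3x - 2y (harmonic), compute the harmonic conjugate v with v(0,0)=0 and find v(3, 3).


Step 1: v_x = -u_y = 2y + 2
Step 2: v_y = u_x = 2x - 3
Step 3: v = 2xy + 2x - 3y + C
Step 4: v(0,0) = 0 => C = 0
Step 5: v(3, 3) = 15

15


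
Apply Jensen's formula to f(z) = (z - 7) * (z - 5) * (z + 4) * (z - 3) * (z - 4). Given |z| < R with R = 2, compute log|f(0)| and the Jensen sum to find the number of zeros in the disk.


Jensen's formula: (1/2pi)*integral log|f(Re^it)|dt = log|f(0)| + sum_{|a_k|<R} log(R/|a_k|)
Step 1: f(0) = (-7) * (-5) * 4 * (-3) * (-4) = 1680
Step 2: log|f(0)| = log|7| + log|5| + log|-4| + log|3| + log|4| = 7.4265
Step 3: Zeros inside |z| < 2: none
Step 4: Jensen sum = (empty sum) = 0
Step 5: n(R) = number of terms in the Jensen sum = count of zeros inside |z| < 2 = 0

0


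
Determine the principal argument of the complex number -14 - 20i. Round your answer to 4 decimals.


Step 1: z = -14 - 20i
Step 2: arg(z) = atan2(-20, -14)
Step 3: arg(z) = -2.1815

-2.1815


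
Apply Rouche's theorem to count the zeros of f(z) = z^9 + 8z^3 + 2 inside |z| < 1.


Step 1: On |z| = 1 the three terms have sizes |z^9| = 1^9 = 1, |8z^3| = 8*1^3 = 8, |2| = 2
Step 2: The dominant term is g(z) = 8z^3; let h(z) = z^9 + 2 so f = g + h
Step 3: On |z| = 1: |g| = 8 and |h| <= 1 + 2 = 3
Step 4: Since 8 > 3, |h| < |g| on |z| = 1, so by Rouche f has the same number of zeros as g inside |z| < 1
Step 5: g(z) = 8z^3 has 3 zeros (at the origin, multiplicity 3) inside |z| < 1. Answer = 3

3


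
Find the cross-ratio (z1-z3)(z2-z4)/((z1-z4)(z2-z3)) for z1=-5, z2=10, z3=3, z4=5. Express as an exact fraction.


Step 1: (z1-z3)(z2-z4) = (-8) * 5 = -40
Step 2: (z1-z4)(z2-z3) = (-10) * 7 = -70
Step 3: Cross-ratio = 40/70 = 4/7

4/7


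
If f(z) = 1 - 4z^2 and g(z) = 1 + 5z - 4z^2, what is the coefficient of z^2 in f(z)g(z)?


Step 1: z^2 term in f*g comes from: (1)*(-4z^2) + (0)*(5z) + (-4z^2)*(1)
Step 2: = -4 + 0 - 4
Step 3: = -8

-8


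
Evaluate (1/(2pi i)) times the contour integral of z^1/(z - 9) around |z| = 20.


Step 1: f(z) = z^1, a = 9 is inside |z| = 20
Step 2: By Cauchy integral formula: (1/(2pi*i)) * integral = f(a)
Step 3: f(9) = 9^1 = 9

9


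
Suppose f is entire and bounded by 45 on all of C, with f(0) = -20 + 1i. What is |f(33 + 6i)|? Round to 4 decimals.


Step 1: By Liouville's theorem, a bounded entire function is constant.
Step 2: f(z) = f(0) = -20 + 1i for all z.
Step 3: |f(w)| = |-20 + 1i| = sqrt(400 + 1)
Step 4: = 20.025

20.025


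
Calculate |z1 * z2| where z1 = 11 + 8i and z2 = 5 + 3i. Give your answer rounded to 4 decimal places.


Step 1: |z1| = sqrt(11^2 + 8^2) = sqrt(185)
Step 2: |z2| = sqrt(5^2 + 3^2) = sqrt(34)
Step 3: |z1*z2| = |z1|*|z2| = sqrt(185) * sqrt(34) = sqrt(185 * 34) = sqrt(6290)
Step 4: = 79.3095

79.3095


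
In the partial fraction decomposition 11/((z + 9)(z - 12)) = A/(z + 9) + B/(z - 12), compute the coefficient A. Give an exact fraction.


Step 1: Multiply both sides by (z + 9) and set z = -9
Step 2: A = 11 / (-9 - 12)
Step 3: A = 11 / (-21)
Step 4: A = -11/21

-11/21


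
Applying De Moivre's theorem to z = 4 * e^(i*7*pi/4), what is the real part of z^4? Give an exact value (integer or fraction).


Step 1: By De Moivre's theorem, z^4 = 4^4 * e^(i*4*7*pi/4) = 256 * (cos(7*pi) + i*sin(7*pi))
Step 2: |z|^4 = 4^4 = 256
Step 3: Reduce the angle mod 2*pi: 7*pi - 6*pi = pi
Step 4: cos(pi) = -1
Step 5: Re(z^4) = 256 * (-1) = -256

-256


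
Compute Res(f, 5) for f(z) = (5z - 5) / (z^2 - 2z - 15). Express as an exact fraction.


Step 1: Q(z) = z^2 - 2z - 15 = (z - 5)(z + 3)
Step 2: Q'(z) = 2z - 2
Step 3: Q'(5) = 8, P(5) = 20
Step 4: Res = P(5)/Q'(5) = 20/8 = 5/2

5/2


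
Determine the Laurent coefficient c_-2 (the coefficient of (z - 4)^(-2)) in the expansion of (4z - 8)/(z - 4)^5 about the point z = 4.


Step 1: Write the numerator in powers of (z - 4): 4z - 8 = 4(z - 4) + (4*4 - 8) = 4(z - 4) + 8
Step 2: Divide by (z - 4)^5: f(z) = 8(z - 4)^(-5) + 4(z - 4)^(-4)
Step 3: This finite sum is the Laurent series of f about z = 4.
Step 4: Only the powers -5 and -4 appear, so the coefficient of (z - 4)^(-2) = 0

0


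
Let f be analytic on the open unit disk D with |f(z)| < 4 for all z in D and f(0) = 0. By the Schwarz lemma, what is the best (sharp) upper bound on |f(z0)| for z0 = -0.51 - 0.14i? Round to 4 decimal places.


Step 1: g = f/4 maps D -> D with g(0) = 0, so by the Schwarz lemma |g(z)| <= |z|, i.e. |f(z)| <= 4|z|; this is sharp (f(z) = 4z).
Step 2: |z0|^2 = (-0.51)^2 + (-0.14)^2 = 0.2797
Step 3: |z0| = sqrt(0.2797) = 0.528867
Step 4: Best bound = 4 * |z0| = 4 * 0.528867 = 2.1155

2.1155


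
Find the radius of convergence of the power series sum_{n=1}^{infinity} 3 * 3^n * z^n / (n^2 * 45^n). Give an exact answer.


Step 1: General term a_n = 3 * 3^n / (n^2 * 45^n)
Step 2: By the root test, |a_n|^(1/n) = 3^(1/n) * 3 / (n^(2/n) * 45) -> 3/45 as n -> infinity (since 3^(1/n) -> 1 and n^(2/n) -> 1)
Step 3: R = 1/lim|a_n|^(1/n) = 45/3 = 15

15


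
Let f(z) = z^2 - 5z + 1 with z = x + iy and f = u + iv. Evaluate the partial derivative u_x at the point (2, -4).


Step 1: f(z) = (x+iy)^2 - 5(x+iy) + 1
Step 2: u = (x^2 - y^2) - 5x + 1
Step 3: u_x = 2x - 5
Step 4: At (2, -4): u_x = 4 - 5 = -1

-1


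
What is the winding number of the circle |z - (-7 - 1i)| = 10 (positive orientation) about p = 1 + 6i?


Step 1: Center c = (-7, -1), radius = 10
Step 2: |p - c|^2 = 8^2 + 7^2 = 113
Step 3: r^2 = 100
Step 4: |p-c| > r so winding number = 0

0


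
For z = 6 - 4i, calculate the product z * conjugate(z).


Step 1: conj(z) = 6 + 4i
Step 2: z * conj(z) = 6^2 + (-4)^2
Step 3: = 36 + 16 = 52

52


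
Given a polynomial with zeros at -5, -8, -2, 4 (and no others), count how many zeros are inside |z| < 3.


Step 1: Check each root:
  z = -5: |-5| = 5 >= 3
  z = -8: |-8| = 8 >= 3
  z = -2: |-2| = 2 < 3
  z = 4: |4| = 4 >= 3
Step 2: Count = 1

1


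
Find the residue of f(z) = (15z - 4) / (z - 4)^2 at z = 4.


Step 1: Pole of order 2 at z = 4
Step 2: Res = lim d/dz [(z - 4)^2 * f(z)] as z -> 4
Step 3: (z - 4)^2 * f(z) = 15z - 4
Step 4: d/dz[15z - 4] = 15

15


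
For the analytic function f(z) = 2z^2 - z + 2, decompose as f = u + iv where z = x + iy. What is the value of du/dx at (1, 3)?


Step 1: f(z) = 2(x+iy)^2 - (x+iy) + 2
Step 2: u = 2(x^2 - y^2) - x + 2
Step 3: u_x = 4x - 1
Step 4: At (1, 3): u_x = 4 - 1 = 3

3


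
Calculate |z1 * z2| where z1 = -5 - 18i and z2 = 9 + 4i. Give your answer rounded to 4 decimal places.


Step 1: |z1| = sqrt((-5)^2 + (-18)^2) = sqrt(349)
Step 2: |z2| = sqrt(9^2 + 4^2) = sqrt(97)
Step 3: |z1*z2| = |z1|*|z2| = sqrt(349) * sqrt(97) = sqrt(349 * 97) = sqrt(33853)
Step 4: = 183.9918

183.9918


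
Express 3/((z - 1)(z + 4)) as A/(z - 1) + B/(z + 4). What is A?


Step 1: Multiply both sides by (z - 1) and set z = 1
Step 2: A = 3 / (1 + 4)
Step 3: A = 3 / 5
Step 4: A = 3/5

3/5


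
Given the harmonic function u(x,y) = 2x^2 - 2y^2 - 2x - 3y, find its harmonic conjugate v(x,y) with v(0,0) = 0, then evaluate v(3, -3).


Step 1: v_x = -u_y = 4y + 3
Step 2: v_y = u_x = 4x - 2
Step 3: v = 4xy + 3x - 2y + C
Step 4: v(0,0) = 0 => C = 0
Step 5: v(3, -3) = -21

-21


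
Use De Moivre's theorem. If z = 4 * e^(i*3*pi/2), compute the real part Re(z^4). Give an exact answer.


Step 1: By De Moivre's theorem, z^4 = 4^4 * e^(i*4*3*pi/2) = 256 * (cos(6*pi) + i*sin(6*pi))
Step 2: |z|^4 = 4^4 = 256
Step 3: Reduce the angle mod 2*pi: 6*pi - 6*pi = 0
Step 4: cos(0) = 1
Step 5: Re(z^4) = 256 * 1 = 256

256


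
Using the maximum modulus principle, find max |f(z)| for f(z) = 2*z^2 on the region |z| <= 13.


Step 1: On |z| = 13, |f(z)| = 2 * |z|^2 = 2 * 13^2
Step 2: By maximum modulus principle, maximum is on boundary.
Step 3: Maximum = 2 * 169 = 338

338


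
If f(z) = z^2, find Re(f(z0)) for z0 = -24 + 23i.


Step 1: z0 = -24 + 23i
Step 2: z0^2 = (-24)^2 - 23^2 - 1104i
Step 3: real part = 576 - 529 = 47

47


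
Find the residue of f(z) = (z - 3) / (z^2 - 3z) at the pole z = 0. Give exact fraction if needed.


Step 1: Q(z) = z^2 - 3z = (z)(z - 3)
Step 2: Q'(z) = 2z - 3
Step 3: Q'(0) = -3, P(0) = -3
Step 4: Res = P(0)/Q'(0) = -3/(-3) = 1

1


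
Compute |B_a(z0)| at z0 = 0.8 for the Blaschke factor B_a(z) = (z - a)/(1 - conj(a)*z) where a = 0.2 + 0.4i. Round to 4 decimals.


Step 1: Numerator z0 - a = 0.8 - (0.2 + 0.4i) = 0.6 - 0.4i
Step 2: Denominator 1 - conj(a)*z0 = 1 - (0.2 - 0.4i)*0.8 = 0.84 + 0.32i
Step 3: |z0 - a|^2 = 0.6^2 + (-0.4)^2 = 0.52; |1 - conj(a)*z0|^2 = 0.84^2 + 0.32^2 = 0.808
Step 4: |B_a(0.8)| = sqrt(0.52 / 0.808) = sqrt(0.643564)
Step 5: = 0.8022

0.8022


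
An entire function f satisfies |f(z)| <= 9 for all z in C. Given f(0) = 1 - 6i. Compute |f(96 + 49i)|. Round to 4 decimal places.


Step 1: By Liouville's theorem, a bounded entire function is constant.
Step 2: f(z) = f(0) = 1 - 6i for all z.
Step 3: |f(w)| = |1 - 6i| = sqrt(1 + 36)
Step 4: = 6.0828

6.0828


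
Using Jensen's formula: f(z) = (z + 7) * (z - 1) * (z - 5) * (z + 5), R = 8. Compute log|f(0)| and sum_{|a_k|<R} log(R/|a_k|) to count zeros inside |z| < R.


Jensen's formula: (1/2pi)*integral log|f(Re^it)|dt = log|f(0)| + sum_{|a_k|<R} log(R/|a_k|)
Step 1: f(0) = 7 * (-1) * (-5) * 5 = 175
Step 2: log|f(0)| = log|-7| + log|1| + log|5| + log|-5| = 5.1648
Step 3: Zeros inside |z| < 8: -7, 1, 5, -5
Step 4: Jensen sum = log(8/7) + log(8/1) + log(8/5) + log(8/5) = 3.153
Step 5: n(R) = number of terms in the Jensen sum = count of zeros inside |z| < 8 = 4

4


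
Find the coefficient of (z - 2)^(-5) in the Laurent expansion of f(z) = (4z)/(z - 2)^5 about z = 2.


Step 1: Write the numerator in powers of (z - 2): 4z = 4(z - 2) + (4*2 + 0) = 4(z - 2) + 8
Step 2: Divide by (z - 2)^5: f(z) = 8(z - 2)^(-5) + 4(z - 2)^(-4)
Step 3: This finite sum is the Laurent series of f about z = 2.
Step 4: Coefficient of (z - 2)^(-5) = 4*2 + 0 = 8

8


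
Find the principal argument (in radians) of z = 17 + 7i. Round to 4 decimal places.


Step 1: z = 17 + 7i
Step 2: arg(z) = atan2(7, 17)
Step 3: arg(z) = 0.3906

0.3906


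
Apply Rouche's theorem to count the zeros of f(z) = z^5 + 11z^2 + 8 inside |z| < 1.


Step 1: On |z| = 1 the three terms have sizes |z^5| = 1^5 = 1, |11z^2| = 11*1^2 = 11, |8| = 8
Step 2: The dominant term is g(z) = 11z^2; let h(z) = z^5 + 8 so f = g + h
Step 3: On |z| = 1: |g| = 11 and |h| <= 1 + 8 = 9
Step 4: Since 11 > 9, |h| < |g| on |z| = 1, so by Rouche f has the same number of zeros as g inside |z| < 1
Step 5: g(z) = 11z^2 has 2 zeros (at the origin, multiplicity 2) inside |z| < 1. Answer = 2

2


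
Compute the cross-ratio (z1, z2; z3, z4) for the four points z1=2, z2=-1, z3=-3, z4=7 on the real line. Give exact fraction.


Step 1: (z1-z3)(z2-z4) = 5 * (-8) = -40
Step 2: (z1-z4)(z2-z3) = (-5) * 2 = -10
Step 3: Cross-ratio = 40/10 = 4

4


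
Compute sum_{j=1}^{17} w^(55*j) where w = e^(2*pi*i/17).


Step 1: The sum sum_{j=1}^{n} w^(k*j) equals n if n | k, else 0.
Step 2: Here n = 17, k = 55
Step 3: Does n divide k? 17 | 55 -> False
Step 4: Sum = 0

0


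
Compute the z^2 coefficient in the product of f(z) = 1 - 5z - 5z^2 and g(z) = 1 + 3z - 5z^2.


Step 1: z^2 term in f*g comes from: (1)*(-5z^2) + (-5z)*(3z) + (-5z^2)*(1)
Step 2: = -5 - 15 - 5
Step 3: = -25

-25


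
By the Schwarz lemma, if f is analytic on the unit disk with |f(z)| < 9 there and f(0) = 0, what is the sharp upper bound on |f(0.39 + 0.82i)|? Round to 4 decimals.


Step 1: g = f/9 maps D -> D with g(0) = 0, so by the Schwarz lemma |g(z)| <= |z|, i.e. |f(z)| <= 9|z|; this is sharp (f(z) = 9z).
Step 2: |z0|^2 = 0.39^2 + 0.82^2 = 0.8245
Step 3: |z0| = sqrt(0.8245) = 0.90802
Step 4: Best bound = 9 * |z0| = 9 * 0.90802 = 8.1722

8.1722


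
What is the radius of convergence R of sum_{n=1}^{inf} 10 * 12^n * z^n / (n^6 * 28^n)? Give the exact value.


Step 1: General term a_n = 10 * 12^n / (n^6 * 28^n)
Step 2: By the root test, |a_n|^(1/n) = 10^(1/n) * 12 / (n^(6/n) * 28) -> 12/28 as n -> infinity (since 10^(1/n) -> 1 and n^(6/n) -> 1)
Step 3: R = 1/lim|a_n|^(1/n) = 28/12 = 7/3

7/3


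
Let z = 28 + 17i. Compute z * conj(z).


Step 1: conj(z) = 28 - 17i
Step 2: z * conj(z) = 28^2 + 17^2
Step 3: = 784 + 289 = 1073

1073


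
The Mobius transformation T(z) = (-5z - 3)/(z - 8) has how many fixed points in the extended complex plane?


Step 1: Fixed points satisfy T(z) = z
Step 2: z^2 - 3z + 3 = 0
Step 3: Discriminant = (-3)^2 - 4*1*3 = -3
Step 4: Number of fixed points = 2

2


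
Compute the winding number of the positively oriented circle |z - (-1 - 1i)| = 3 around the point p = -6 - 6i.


Step 1: Center c = (-1, -1), radius = 3
Step 2: |p - c|^2 = (-5)^2 + (-5)^2 = 50
Step 3: r^2 = 9
Step 4: |p-c| > r so winding number = 0

0


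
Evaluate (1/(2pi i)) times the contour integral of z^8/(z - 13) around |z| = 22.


Step 1: f(z) = z^8, a = 13 is inside |z| = 22
Step 2: By Cauchy integral formula: (1/(2pi*i)) * integral = f(a)
Step 3: f(13) = 13^8 = 815730721

815730721


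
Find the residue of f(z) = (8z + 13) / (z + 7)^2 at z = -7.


Step 1: Pole of order 2 at z = -7
Step 2: Res = lim d/dz [(z + 7)^2 * f(z)] as z -> -7
Step 3: (z + 7)^2 * f(z) = 8z + 13
Step 4: d/dz[8z + 13] = 8

8


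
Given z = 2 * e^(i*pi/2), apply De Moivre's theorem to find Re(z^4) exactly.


Step 1: By De Moivre's theorem, z^4 = 2^4 * e^(i*4*pi/2) = 16 * (cos(2*pi) + i*sin(2*pi))
Step 2: |z|^4 = 2^4 = 16
Step 3: Reduce the angle mod 2*pi: 2*pi - 2*pi = 0
Step 4: cos(0) = 1
Step 5: Re(z^4) = 16 * 1 = 16

16


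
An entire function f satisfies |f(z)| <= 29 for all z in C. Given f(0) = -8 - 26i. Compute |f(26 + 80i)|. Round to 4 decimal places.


Step 1: By Liouville's theorem, a bounded entire function is constant.
Step 2: f(z) = f(0) = -8 - 26i for all z.
Step 3: |f(w)| = |-8 - 26i| = sqrt(64 + 676)
Step 4: = 27.2029

27.2029


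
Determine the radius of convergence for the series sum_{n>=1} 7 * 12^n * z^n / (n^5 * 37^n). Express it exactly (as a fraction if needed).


Step 1: General term a_n = 7 * 12^n / (n^5 * 37^n)
Step 2: By the root test, |a_n|^(1/n) = 7^(1/n) * 12 / (n^(5/n) * 37) -> 12/37 as n -> infinity (since 7^(1/n) -> 1 and n^(5/n) -> 1)
Step 3: R = 1/lim|a_n|^(1/n) = 37/12

37/12


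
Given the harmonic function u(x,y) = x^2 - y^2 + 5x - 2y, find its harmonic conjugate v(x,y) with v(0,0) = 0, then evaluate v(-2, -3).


Step 1: v_x = -u_y = 2y + 2
Step 2: v_y = u_x = 2x + 5
Step 3: v = 2xy + 2x + 5y + C
Step 4: v(0,0) = 0 => C = 0
Step 5: v(-2, -3) = -7

-7


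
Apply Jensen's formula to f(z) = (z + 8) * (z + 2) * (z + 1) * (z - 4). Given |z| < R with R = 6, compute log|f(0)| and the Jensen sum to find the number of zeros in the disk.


Jensen's formula: (1/2pi)*integral log|f(Re^it)|dt = log|f(0)| + sum_{|a_k|<R} log(R/|a_k|)
Step 1: f(0) = 8 * 2 * 1 * (-4) = -64
Step 2: log|f(0)| = log|-8| + log|-2| + log|-1| + log|4| = 4.1589
Step 3: Zeros inside |z| < 6: -2, -1, 4
Step 4: Jensen sum = log(6/2) + log(6/1) + log(6/4) = 3.2958
Step 5: n(R) = number of terms in the Jensen sum = count of zeros inside |z| < 6 = 3

3


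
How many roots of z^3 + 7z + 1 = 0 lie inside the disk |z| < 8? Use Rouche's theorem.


Step 1: On |z| = 8 the three terms have sizes |z^3| = 8^3 = 512, |7z| = 7*8 = 56, |1| = 1
Step 2: The dominant term is g(z) = z^3; let h(z) = 7z + 1 so f = g + h
Step 3: On |z| = 8: |g| = 512 and |h| <= 56 + 1 = 57
Step 4: Since 512 > 57, |h| < |g| on |z| = 8, so by Rouche f has the same number of zeros as g inside |z| < 8
Step 5: g(z) = z^3 has 3 zeros (all at the origin) inside |z| < 8. Answer = 3

3


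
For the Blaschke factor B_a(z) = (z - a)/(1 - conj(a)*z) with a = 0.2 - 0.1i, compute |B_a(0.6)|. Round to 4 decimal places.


Step 1: Numerator z0 - a = 0.6 - (0.2 - 0.1i) = 0.4 + 0.1i
Step 2: Denominator 1 - conj(a)*z0 = 1 - (0.2 + 0.1i)*0.6 = 0.88 - 0.06i
Step 3: |z0 - a|^2 = 0.4^2 + 0.1^2 = 0.17; |1 - conj(a)*z0|^2 = 0.88^2 + (-0.06)^2 = 0.778
Step 4: |B_a(0.6)| = sqrt(0.17 / 0.778) = sqrt(0.218509)
Step 5: = 0.4674

0.4674


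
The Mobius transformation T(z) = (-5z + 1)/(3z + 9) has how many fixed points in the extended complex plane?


Step 1: Fixed points satisfy T(z) = z
Step 2: 3z^2 + 14z - 1 = 0
Step 3: Discriminant = 14^2 - 4*3*(-1) = 208
Step 4: Number of fixed points = 2

2


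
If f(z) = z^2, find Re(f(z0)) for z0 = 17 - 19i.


Step 1: z0 = 17 - 19i
Step 2: z0^2 = 17^2 - (-19)^2 - 646i
Step 3: real part = 289 - 361 = -72

-72


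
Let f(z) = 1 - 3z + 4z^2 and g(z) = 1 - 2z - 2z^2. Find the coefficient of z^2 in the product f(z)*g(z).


Step 1: z^2 term in f*g comes from: (1)*(-2z^2) + (-3z)*(-2z) + (4z^2)*(1)
Step 2: = -2 + 6 + 4
Step 3: = 8

8


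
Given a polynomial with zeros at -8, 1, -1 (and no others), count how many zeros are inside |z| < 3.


Step 1: Check each root:
  z = -8: |-8| = 8 >= 3
  z = 1: |1| = 1 < 3
  z = -1: |-1| = 1 < 3
Step 2: Count = 2

2


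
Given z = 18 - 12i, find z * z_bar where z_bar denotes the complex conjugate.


Step 1: conj(z) = 18 + 12i
Step 2: z * conj(z) = 18^2 + (-12)^2
Step 3: = 324 + 144 = 468

468


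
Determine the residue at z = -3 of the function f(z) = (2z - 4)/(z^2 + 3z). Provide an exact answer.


Step 1: Q(z) = z^2 + 3z = (z + 3)(z)
Step 2: Q'(z) = 2z + 3
Step 3: Q'(-3) = -3, P(-3) = -10
Step 4: Res = P(-3)/Q'(-3) = -10/(-3) = 10/3

10/3


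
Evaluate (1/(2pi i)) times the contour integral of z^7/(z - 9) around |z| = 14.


Step 1: f(z) = z^7, a = 9 is inside |z| = 14
Step 2: By Cauchy integral formula: (1/(2pi*i)) * integral = f(a)
Step 3: f(9) = 9^7 = 4782969

4782969


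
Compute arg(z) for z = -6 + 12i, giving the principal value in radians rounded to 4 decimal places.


Step 1: z = -6 + 12i
Step 2: arg(z) = atan2(12, -6)
Step 3: arg(z) = 2.0344

2.0344


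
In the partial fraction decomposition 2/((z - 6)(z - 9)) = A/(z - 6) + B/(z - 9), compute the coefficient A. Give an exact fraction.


Step 1: Multiply both sides by (z - 6) and set z = 6
Step 2: A = 2 / (6 - 9)
Step 3: A = 2 / (-3)
Step 4: A = -2/3

-2/3


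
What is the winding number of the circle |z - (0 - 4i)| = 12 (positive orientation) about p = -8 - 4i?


Step 1: Center c = (0, -4), radius = 12
Step 2: |p - c|^2 = (-8)^2 + 0^2 = 64
Step 3: r^2 = 144
Step 4: |p-c| < r so winding number = 1

1


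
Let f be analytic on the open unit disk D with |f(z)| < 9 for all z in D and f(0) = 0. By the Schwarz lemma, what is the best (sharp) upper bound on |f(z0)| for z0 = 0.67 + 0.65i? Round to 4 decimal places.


Step 1: g = f/9 maps D -> D with g(0) = 0, so by the Schwarz lemma |g(z)| <= |z|, i.e. |f(z)| <= 9|z|; this is sharp (f(z) = 9z).
Step 2: |z0|^2 = 0.67^2 + 0.65^2 = 0.8714
Step 3: |z0| = sqrt(0.8714) = 0.933488
Step 4: Best bound = 9 * |z0| = 9 * 0.933488 = 8.4014

8.4014


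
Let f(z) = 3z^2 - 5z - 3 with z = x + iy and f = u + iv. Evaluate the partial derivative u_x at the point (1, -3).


Step 1: f(z) = 3(x+iy)^2 - 5(x+iy) - 3
Step 2: u = 3(x^2 - y^2) - 5x - 3
Step 3: u_x = 6x - 5
Step 4: At (1, -3): u_x = 6 - 5 = 1

1


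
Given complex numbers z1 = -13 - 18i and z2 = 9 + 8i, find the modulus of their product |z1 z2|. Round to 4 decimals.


Step 1: |z1| = sqrt((-13)^2 + (-18)^2) = sqrt(493)
Step 2: |z2| = sqrt(9^2 + 8^2) = sqrt(145)
Step 3: |z1*z2| = |z1|*|z2| = sqrt(493) * sqrt(145) = sqrt(493 * 145) = sqrt(71485)
Step 4: = 267.3668

267.3668


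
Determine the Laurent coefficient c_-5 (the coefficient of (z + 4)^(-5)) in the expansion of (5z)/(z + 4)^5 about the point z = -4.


Step 1: Write the numerator in powers of (z + 4): 5z = 5(z + 4) + (5*(-4) + 0) = 5(z + 4) - 20
Step 2: Divide by (z + 4)^5: f(z) = -20(z + 4)^(-5) + 5(z + 4)^(-4)
Step 3: This finite sum is the Laurent series of f about z = -4.
Step 4: Coefficient of (z + 4)^(-5) = 5*(-4) + 0 = -20

-20


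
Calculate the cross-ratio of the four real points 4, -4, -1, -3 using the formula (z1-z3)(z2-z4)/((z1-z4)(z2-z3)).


Step 1: (z1-z3)(z2-z4) = 5 * (-1) = -5
Step 2: (z1-z4)(z2-z3) = 7 * (-3) = -21
Step 3: Cross-ratio = 5/21 = 5/21

5/21


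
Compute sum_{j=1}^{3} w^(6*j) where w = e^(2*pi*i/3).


Step 1: The sum sum_{j=1}^{n} w^(k*j) equals n if n | k, else 0.
Step 2: Here n = 3, k = 6
Step 3: Does n divide k? 3 | 6 -> True
Step 4: Sum = 3

3


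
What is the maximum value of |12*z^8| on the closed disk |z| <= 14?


Step 1: On |z| = 14, |f(z)| = 12 * |z|^8 = 12 * 14^8
Step 2: By maximum modulus principle, maximum is on boundary.
Step 3: Maximum = 12 * 1475789056 = 17709468672

17709468672


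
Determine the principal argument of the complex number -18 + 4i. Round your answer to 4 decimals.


Step 1: z = -18 + 4i
Step 2: arg(z) = atan2(4, -18)
Step 3: arg(z) = 2.9229

2.9229


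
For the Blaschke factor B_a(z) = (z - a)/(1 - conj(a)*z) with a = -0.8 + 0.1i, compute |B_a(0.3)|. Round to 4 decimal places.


Step 1: Numerator z0 - a = 0.3 - (-0.8 + 0.1i) = 1.1 - 0.1i
Step 2: Denominator 1 - conj(a)*z0 = 1 - (-0.8 - 0.1i)*0.3 = 1.24 + 0.03i
Step 3: |z0 - a|^2 = 1.1^2 + (-0.1)^2 = 1.22; |1 - conj(a)*z0|^2 = 1.24^2 + 0.03^2 = 1.5385
Step 4: |B_a(0.3)| = sqrt(1.22 / 1.5385) = sqrt(0.79298)
Step 5: = 0.8905

0.8905


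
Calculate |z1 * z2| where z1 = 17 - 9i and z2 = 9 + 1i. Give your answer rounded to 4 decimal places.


Step 1: |z1| = sqrt(17^2 + (-9)^2) = sqrt(370)
Step 2: |z2| = sqrt(9^2 + 1^2) = sqrt(82)
Step 3: |z1*z2| = |z1|*|z2| = sqrt(370) * sqrt(82) = sqrt(370 * 82) = sqrt(30340)
Step 4: = 174.1838

174.1838


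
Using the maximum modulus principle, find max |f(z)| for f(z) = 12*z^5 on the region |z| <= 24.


Step 1: On |z| = 24, |f(z)| = 12 * |z|^5 = 12 * 24^5
Step 2: By maximum modulus principle, maximum is on boundary.
Step 3: Maximum = 12 * 7962624 = 95551488

95551488


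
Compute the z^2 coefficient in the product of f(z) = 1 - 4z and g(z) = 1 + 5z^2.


Step 1: z^2 term in f*g comes from: (1)*(5z^2) + (-4z)*(0) + (0)*(1)
Step 2: = 5 + 0 + 0
Step 3: = 5

5


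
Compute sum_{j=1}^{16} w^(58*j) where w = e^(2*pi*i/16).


Step 1: The sum sum_{j=1}^{n} w^(k*j) equals n if n | k, else 0.
Step 2: Here n = 16, k = 58
Step 3: Does n divide k? 16 | 58 -> False
Step 4: Sum = 0

0


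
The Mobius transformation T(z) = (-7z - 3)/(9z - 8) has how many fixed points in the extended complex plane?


Step 1: Fixed points satisfy T(z) = z
Step 2: 9z^2 - z + 3 = 0
Step 3: Discriminant = (-1)^2 - 4*9*3 = -107
Step 4: Number of fixed points = 2

2


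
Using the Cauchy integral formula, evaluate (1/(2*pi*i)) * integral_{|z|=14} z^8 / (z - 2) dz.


Step 1: f(z) = z^8, a = 2 is inside |z| = 14
Step 2: By Cauchy integral formula: (1/(2pi*i)) * integral = f(a)
Step 3: f(2) = 2^8 = 256

256


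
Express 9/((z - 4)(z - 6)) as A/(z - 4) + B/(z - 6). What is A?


Step 1: Multiply both sides by (z - 4) and set z = 4
Step 2: A = 9 / (4 - 6)
Step 3: A = 9 / (-2)
Step 4: A = -9/2

-9/2


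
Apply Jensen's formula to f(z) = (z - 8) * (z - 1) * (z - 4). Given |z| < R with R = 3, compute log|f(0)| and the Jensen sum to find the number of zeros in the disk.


Jensen's formula: (1/2pi)*integral log|f(Re^it)|dt = log|f(0)| + sum_{|a_k|<R} log(R/|a_k|)
Step 1: f(0) = (-8) * (-1) * (-4) = -32
Step 2: log|f(0)| = log|8| + log|1| + log|4| = 3.4657
Step 3: Zeros inside |z| < 3: 1
Step 4: Jensen sum = log(3/1) = 1.0986
Step 5: n(R) = number of terms in the Jensen sum = count of zeros inside |z| < 3 = 1

1


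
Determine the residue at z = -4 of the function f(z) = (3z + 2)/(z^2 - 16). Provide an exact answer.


Step 1: Q(z) = z^2 - 16 = (z + 4)(z - 4)
Step 2: Q'(z) = 2z
Step 3: Q'(-4) = -8, P(-4) = -10
Step 4: Res = P(-4)/Q'(-4) = -10/(-8) = 5/4

5/4


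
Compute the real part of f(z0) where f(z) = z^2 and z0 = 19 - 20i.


Step 1: z0 = 19 - 20i
Step 2: z0^2 = 19^2 - (-20)^2 - 760i
Step 3: real part = 361 - 400 = -39

-39


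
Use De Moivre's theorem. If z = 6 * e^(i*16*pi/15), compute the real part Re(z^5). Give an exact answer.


Step 1: By De Moivre's theorem, z^5 = 6^5 * e^(i*5*16*pi/15) = 7776 * (cos(16*pi/3) + i*sin(16*pi/3))
Step 2: |z|^5 = 6^5 = 7776
Step 3: Reduce the angle mod 2*pi: 16*pi/3 - 4*pi = 4*pi/3
Step 4: cos(4*pi/3) = -1/2
Step 5: Re(z^5) = 7776 * (-1/2) = -3888

-3888


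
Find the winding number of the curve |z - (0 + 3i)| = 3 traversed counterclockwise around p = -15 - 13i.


Step 1: Center c = (0, 3), radius = 3
Step 2: |p - c|^2 = (-15)^2 + (-16)^2 = 481
Step 3: r^2 = 9
Step 4: |p-c| > r so winding number = 0

0


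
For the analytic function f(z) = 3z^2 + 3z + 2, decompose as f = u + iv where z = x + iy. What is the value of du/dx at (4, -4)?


Step 1: f(z) = 3(x+iy)^2 + 3(x+iy) + 2
Step 2: u = 3(x^2 - y^2) + 3x + 2
Step 3: u_x = 6x + 3
Step 4: At (4, -4): u_x = 24 + 3 = 27

27


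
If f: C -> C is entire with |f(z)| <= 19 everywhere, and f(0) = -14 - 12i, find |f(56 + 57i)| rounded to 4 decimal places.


Step 1: By Liouville's theorem, a bounded entire function is constant.
Step 2: f(z) = f(0) = -14 - 12i for all z.
Step 3: |f(w)| = |-14 - 12i| = sqrt(196 + 144)
Step 4: = 18.4391

18.4391


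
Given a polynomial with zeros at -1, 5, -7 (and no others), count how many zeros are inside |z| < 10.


Step 1: Check each root:
  z = -1: |-1| = 1 < 10
  z = 5: |5| = 5 < 10
  z = -7: |-7| = 7 < 10
Step 2: Count = 3

3


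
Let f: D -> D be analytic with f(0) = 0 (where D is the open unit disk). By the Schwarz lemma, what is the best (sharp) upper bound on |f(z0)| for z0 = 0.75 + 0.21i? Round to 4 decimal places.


Step 1: Schwarz lemma: if f: D -> D is analytic with f(0) = 0, then |f(z)| <= |z| for all z in D, and this is sharp (f(z) = z).
Step 2: |z0|^2 = 0.75^2 + 0.21^2 = 0.6066
Step 3: |z0| = sqrt(0.6066) = 0.778845
Step 4: Best bound = |z0| = 0.7788

0.7788


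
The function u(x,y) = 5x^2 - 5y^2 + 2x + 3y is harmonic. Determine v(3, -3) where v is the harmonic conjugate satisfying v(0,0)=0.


Step 1: v_x = -u_y = 10y - 3
Step 2: v_y = u_x = 10x + 2
Step 3: v = 10xy - 3x + 2y + C
Step 4: v(0,0) = 0 => C = 0
Step 5: v(3, -3) = -105

-105


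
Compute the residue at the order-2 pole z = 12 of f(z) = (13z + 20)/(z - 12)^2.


Step 1: Pole of order 2 at z = 12
Step 2: Res = lim d/dz [(z - 12)^2 * f(z)] as z -> 12
Step 3: (z - 12)^2 * f(z) = 13z + 20
Step 4: d/dz[13z + 20] = 13

13


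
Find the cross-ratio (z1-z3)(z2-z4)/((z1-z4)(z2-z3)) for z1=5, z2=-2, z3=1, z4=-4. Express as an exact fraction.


Step 1: (z1-z3)(z2-z4) = 4 * 2 = 8
Step 2: (z1-z4)(z2-z3) = 9 * (-3) = -27
Step 3: Cross-ratio = -8/27 = -8/27

-8/27


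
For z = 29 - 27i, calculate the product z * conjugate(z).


Step 1: conj(z) = 29 + 27i
Step 2: z * conj(z) = 29^2 + (-27)^2
Step 3: = 841 + 729 = 1570

1570


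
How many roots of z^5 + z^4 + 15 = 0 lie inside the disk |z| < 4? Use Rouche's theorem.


Step 1: On |z| = 4 the three terms have sizes |z^5| = 4^5 = 1024, |z^4| = 4^4 = 256, |15| = 15
Step 2: The dominant term is g(z) = z^5; let h(z) = z^4 + 15 so f = g + h
Step 3: On |z| = 4: |g| = 1024 and |h| <= 256 + 15 = 271
Step 4: Since 1024 > 271, |h| < |g| on |z| = 4, so by Rouche f has the same number of zeros as g inside |z| < 4
Step 5: g(z) = z^5 has 5 zeros (all at the origin) inside |z| < 4. Answer = 5

5


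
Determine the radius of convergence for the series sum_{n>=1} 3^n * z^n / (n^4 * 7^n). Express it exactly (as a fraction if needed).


Step 1: General term a_n = 3^n / (n^4 * 7^n)
Step 2: By the root test, |a_n|^(1/n) = 3 / (n^(4/n) * 7) -> 3/7 as n -> infinity (since n^(4/n) -> 1)
Step 3: R = 1/lim|a_n|^(1/n) = 7/3

7/3


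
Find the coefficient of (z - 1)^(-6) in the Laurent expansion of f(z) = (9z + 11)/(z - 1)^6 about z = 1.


Step 1: Write the numerator in powers of (z - 1): 9z + 11 = 9(z - 1) + (9*1 + 11) = 9(z - 1) + 20
Step 2: Divide by (z - 1)^6: f(z) = 20(z - 1)^(-6) + 9(z - 1)^(-5)
Step 3: This finite sum is the Laurent series of f about z = 1.
Step 4: Coefficient of (z - 1)^(-6) = 9*1 + 11 = 20

20


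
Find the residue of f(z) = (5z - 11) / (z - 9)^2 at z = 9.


Step 1: Pole of order 2 at z = 9
Step 2: Res = lim d/dz [(z - 9)^2 * f(z)] as z -> 9
Step 3: (z - 9)^2 * f(z) = 5z - 11
Step 4: d/dz[5z - 11] = 5

5


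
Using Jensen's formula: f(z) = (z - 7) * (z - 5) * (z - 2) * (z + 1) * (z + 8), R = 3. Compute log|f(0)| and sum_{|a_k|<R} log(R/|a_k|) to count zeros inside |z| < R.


Jensen's formula: (1/2pi)*integral log|f(Re^it)|dt = log|f(0)| + sum_{|a_k|<R} log(R/|a_k|)
Step 1: f(0) = (-7) * (-5) * (-2) * 1 * 8 = -560
Step 2: log|f(0)| = log|7| + log|5| + log|2| + log|-1| + log|-8| = 6.3279
Step 3: Zeros inside |z| < 3: 2, -1
Step 4: Jensen sum = log(3/2) + log(3/1) = 1.5041
Step 5: n(R) = number of terms in the Jensen sum = count of zeros inside |z| < 3 = 2

2


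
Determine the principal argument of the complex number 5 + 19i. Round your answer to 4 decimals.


Step 1: z = 5 + 19i
Step 2: arg(z) = atan2(19, 5)
Step 3: arg(z) = 1.3135

1.3135


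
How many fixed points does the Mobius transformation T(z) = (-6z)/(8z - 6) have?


Step 1: Fixed points satisfy T(z) = z
Step 2: 8z^2 = 0
Step 3: Discriminant = 0^2 - 4*8*0 = 0
Step 4: Number of fixed points = 1

1


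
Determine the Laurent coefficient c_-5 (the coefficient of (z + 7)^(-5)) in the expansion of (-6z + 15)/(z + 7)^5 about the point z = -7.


Step 1: Write the numerator in powers of (z + 7): -6z + 15 = -6(z + 7) + (-6*(-7) + 15) = -6(z + 7) + 57
Step 2: Divide by (z + 7)^5: f(z) = 57(z + 7)^(-5) - 6(z + 7)^(-4)
Step 3: This finite sum is the Laurent series of f about z = -7.
Step 4: Coefficient of (z + 7)^(-5) = -6*(-7) + 15 = 57

57


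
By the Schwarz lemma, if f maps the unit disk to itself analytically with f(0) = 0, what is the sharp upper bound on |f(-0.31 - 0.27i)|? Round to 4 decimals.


Step 1: Schwarz lemma: if f: D -> D is analytic with f(0) = 0, then |f(z)| <= |z| for all z in D, and this is sharp (f(z) = z).
Step 2: |z0|^2 = (-0.31)^2 + (-0.27)^2 = 0.169
Step 3: |z0| = sqrt(0.169) = 0.411096
Step 4: Best bound = |z0| = 0.4111

0.4111


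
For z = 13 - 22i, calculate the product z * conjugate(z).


Step 1: conj(z) = 13 + 22i
Step 2: z * conj(z) = 13^2 + (-22)^2
Step 3: = 169 + 484 = 653

653


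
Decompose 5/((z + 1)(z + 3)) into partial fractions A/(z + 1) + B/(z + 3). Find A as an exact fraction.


Step 1: Multiply both sides by (z + 1) and set z = -1
Step 2: A = 5 / (-1 + 3)
Step 3: A = 5 / 2
Step 4: A = 5/2

5/2


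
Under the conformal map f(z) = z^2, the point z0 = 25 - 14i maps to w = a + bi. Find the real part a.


Step 1: z0 = 25 - 14i
Step 2: z0^2 = 25^2 - (-14)^2 - 700i
Step 3: real part = 625 - 196 = 429

429


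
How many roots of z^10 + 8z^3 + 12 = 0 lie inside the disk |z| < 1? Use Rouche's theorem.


Step 1: On |z| = 1 the three terms have sizes |z^10| = 1^10 = 1, |8z^3| = 8*1^3 = 8, |12| = 12
Step 2: The dominant term is g(z) = 12; let h(z) = z^10 + 8z^3 so f = g + h
Step 3: On |z| = 1: |g| = 12 and |h| <= 1 + 8 = 9
Step 4: Since 12 > 9, |h| < |g| on |z| = 1, so by Rouche f has the same number of zeros as g inside |z| < 1
Step 5: g(z) = 12 is a nonzero constant with no zeros inside |z| < 1. Answer = 0

0


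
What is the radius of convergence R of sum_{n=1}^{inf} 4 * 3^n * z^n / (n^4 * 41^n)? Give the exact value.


Step 1: General term a_n = 4 * 3^n / (n^4 * 41^n)
Step 2: By the root test, |a_n|^(1/n) = 4^(1/n) * 3 / (n^(4/n) * 41) -> 3/41 as n -> infinity (since 4^(1/n) -> 1 and n^(4/n) -> 1)
Step 3: R = 1/lim|a_n|^(1/n) = 41/3

41/3


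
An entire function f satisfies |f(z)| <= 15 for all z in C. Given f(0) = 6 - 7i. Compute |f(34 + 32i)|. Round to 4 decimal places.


Step 1: By Liouville's theorem, a bounded entire function is constant.
Step 2: f(z) = f(0) = 6 - 7i for all z.
Step 3: |f(w)| = |6 - 7i| = sqrt(36 + 49)
Step 4: = 9.2195

9.2195


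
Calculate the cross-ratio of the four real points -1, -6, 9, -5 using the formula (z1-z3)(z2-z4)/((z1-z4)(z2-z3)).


Step 1: (z1-z3)(z2-z4) = (-10) * (-1) = 10
Step 2: (z1-z4)(z2-z3) = 4 * (-15) = -60
Step 3: Cross-ratio = -10/60 = -1/6

-1/6


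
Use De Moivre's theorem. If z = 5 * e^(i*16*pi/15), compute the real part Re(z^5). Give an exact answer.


Step 1: By De Moivre's theorem, z^5 = 5^5 * e^(i*5*16*pi/15) = 3125 * (cos(16*pi/3) + i*sin(16*pi/3))
Step 2: |z|^5 = 5^5 = 3125
Step 3: Reduce the angle mod 2*pi: 16*pi/3 - 4*pi = 4*pi/3
Step 4: cos(4*pi/3) = -1/2
Step 5: Re(z^5) = 3125 * (-1/2) = -3125/2

-3125/2


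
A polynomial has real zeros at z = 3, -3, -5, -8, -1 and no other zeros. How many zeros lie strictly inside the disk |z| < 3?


Step 1: Check each root:
  z = 3: |3| = 3 >= 3
  z = -3: |-3| = 3 >= 3
  z = -5: |-5| = 5 >= 3
  z = -8: |-8| = 8 >= 3
  z = -1: |-1| = 1 < 3
Step 2: Count = 1

1


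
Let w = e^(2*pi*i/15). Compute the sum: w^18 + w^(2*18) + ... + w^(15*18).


Step 1: The sum sum_{j=1}^{n} w^(k*j) equals n if n | k, else 0.
Step 2: Here n = 15, k = 18
Step 3: Does n divide k? 15 | 18 -> False
Step 4: Sum = 0

0


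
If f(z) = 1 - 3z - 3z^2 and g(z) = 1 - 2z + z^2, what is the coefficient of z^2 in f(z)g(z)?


Step 1: z^2 term in f*g comes from: (1)*(z^2) + (-3z)*(-2z) + (-3z^2)*(1)
Step 2: = 1 + 6 - 3
Step 3: = 4

4


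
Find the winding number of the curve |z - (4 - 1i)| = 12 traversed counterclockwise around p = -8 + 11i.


Step 1: Center c = (4, -1), radius = 12
Step 2: |p - c|^2 = (-12)^2 + 12^2 = 288
Step 3: r^2 = 144
Step 4: |p-c| > r so winding number = 0

0


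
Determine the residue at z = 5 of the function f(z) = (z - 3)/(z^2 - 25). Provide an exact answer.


Step 1: Q(z) = z^2 - 25 = (z - 5)(z + 5)
Step 2: Q'(z) = 2z
Step 3: Q'(5) = 10, P(5) = 2
Step 4: Res = P(5)/Q'(5) = 2/10 = 1/5

1/5


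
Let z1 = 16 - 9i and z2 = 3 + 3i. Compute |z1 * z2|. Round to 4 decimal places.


Step 1: |z1| = sqrt(16^2 + (-9)^2) = sqrt(337)
Step 2: |z2| = sqrt(3^2 + 3^2) = sqrt(18)
Step 3: |z1*z2| = |z1|*|z2| = sqrt(337) * sqrt(18) = sqrt(337 * 18) = sqrt(6066)
Step 4: = 77.8845

77.8845


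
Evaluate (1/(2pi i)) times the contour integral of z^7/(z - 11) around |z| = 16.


Step 1: f(z) = z^7, a = 11 is inside |z| = 16
Step 2: By Cauchy integral formula: (1/(2pi*i)) * integral = f(a)
Step 3: f(11) = 11^7 = 19487171

19487171


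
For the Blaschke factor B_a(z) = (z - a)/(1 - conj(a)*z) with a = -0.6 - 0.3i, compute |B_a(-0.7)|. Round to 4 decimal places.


Step 1: Numerator z0 - a = -0.7 - (-0.6 - 0.3i) = -0.1 + 0.3i
Step 2: Denominator 1 - conj(a)*z0 = 1 - (-0.6 + 0.3i)*(-0.7) = 0.58 + 0.21i
Step 3: |z0 - a|^2 = (-0.1)^2 + 0.3^2 = 0.1; |1 - conj(a)*z0|^2 = 0.58^2 + 0.21^2 = 0.3805
Step 4: |B_a(-0.7)| = sqrt(0.1 / 0.3805) = sqrt(0.262812)
Step 5: = 0.5127

0.5127
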